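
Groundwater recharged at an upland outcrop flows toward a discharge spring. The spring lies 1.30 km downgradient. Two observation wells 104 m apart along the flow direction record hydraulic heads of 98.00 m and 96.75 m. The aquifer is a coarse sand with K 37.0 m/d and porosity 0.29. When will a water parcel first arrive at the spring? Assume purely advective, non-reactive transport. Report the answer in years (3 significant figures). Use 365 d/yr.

2.32 years

Hydraulic gradient i = (98.00 − 96.75) / 104 = 1.25 / 104 = 0.01202
q = Ki = 37.0 × 0.01202 = 0.4447 m/d
v = Ki/n = 37.0·0.01202/0.29 = 1.533 m/d
L = 1.30 km = 1300 m
t = L / v = 1300 / 1.533 = 847.7 d
   = 847.7 / 365 = 2.32 yr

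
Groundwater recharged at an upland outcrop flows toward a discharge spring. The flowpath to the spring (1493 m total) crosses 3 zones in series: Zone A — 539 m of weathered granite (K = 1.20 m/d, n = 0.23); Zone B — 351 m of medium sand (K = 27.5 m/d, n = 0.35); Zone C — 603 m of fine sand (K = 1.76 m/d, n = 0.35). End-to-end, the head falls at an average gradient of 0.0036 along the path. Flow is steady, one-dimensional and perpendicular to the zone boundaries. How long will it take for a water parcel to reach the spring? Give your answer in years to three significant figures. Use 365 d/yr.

For zones in series the flux q is common to all zones; the equivalent conductivity is the harmonic (thickness-weighted) mean, K_eq = L_total / Σ(L_j/K_j).
Σ(L/K) = 539/1.20 + 351/27.5 + 603/1.76 = 449.2 + 12.76 + 342.6 = 804.5 d
K_eq = L_total / Σ(L/K) = 1493 / 804.5 = 1.856 m/d
q = K_eq · i = 1.856 × 0.0036 = 0.006681 m/d (same in every zone)
Zone A: v = q/n = 0.006681/0.23 = 0.02905 m/d → t_A = 539/0.02905 = 18560 d
Zone B: v = q/n = 0.006681/0.35 = 0.01909 m/d → t_B = 351/0.01909 = 18390 d
Zone C: v = q/n = 0.006681/0.35 = 0.01909 m/d → t_C = 603/0.01909 = 31590 d
Total t = 18560 + 18390 + 31590 = 68540 d
   = 68540 / 365 = 188 yr

188 years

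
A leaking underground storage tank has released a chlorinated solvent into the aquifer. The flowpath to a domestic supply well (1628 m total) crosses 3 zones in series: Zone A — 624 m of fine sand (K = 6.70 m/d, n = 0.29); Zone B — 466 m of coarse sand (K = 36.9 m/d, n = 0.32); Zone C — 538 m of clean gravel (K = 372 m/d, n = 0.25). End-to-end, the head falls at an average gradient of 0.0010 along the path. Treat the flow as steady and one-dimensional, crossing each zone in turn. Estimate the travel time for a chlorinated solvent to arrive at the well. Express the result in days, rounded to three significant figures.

30600 days

Steady 1-D flow in series ⇒ the Darcy flux q is identical in every zone and the zone head losses add (resistances L/K in series).
Σ(L/K) = 624/6.70 + 466/36.9 + 538/372 = 93.13 + 12.63 + 1.446 = 107.2 d
K_eq = L_total / Σ(L/K) = 1628 / 107.2 = 15.19 m/d
q = K_eq · i = 15.19 × 0.0010 = 0.01519 m/d (same in every zone)
Zone A: v = q/n = 0.01519/0.29 = 0.05236 m/d → t_A = 624/0.05236 = 11920 d
Zone B: v = q/n = 0.01519/0.32 = 0.04745 m/d → t_B = 466/0.04745 = 9820 d
Zone C: v = q/n = 0.01519/0.25 = 0.06074 m/d → t_C = 538/0.06074 = 8857 d
Total t = 11920 + 9820 + 8857 = 30590 d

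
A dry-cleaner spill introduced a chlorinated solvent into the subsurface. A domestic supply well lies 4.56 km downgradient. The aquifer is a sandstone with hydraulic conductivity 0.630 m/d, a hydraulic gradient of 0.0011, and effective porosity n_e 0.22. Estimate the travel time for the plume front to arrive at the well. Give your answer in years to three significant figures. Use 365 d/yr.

3970 years

Specific discharge q = 0.630 × 0.0011 = 6.930e-4 m/d
Average linear velocity = 6.930e-4 / 0.22 = 0.003150 m/d
L = 4.56 km = 4560 m
t = L / v = 4560 / 0.003150 = 1.448e6 d
   = 1.448e6 / 365 = 3970 yr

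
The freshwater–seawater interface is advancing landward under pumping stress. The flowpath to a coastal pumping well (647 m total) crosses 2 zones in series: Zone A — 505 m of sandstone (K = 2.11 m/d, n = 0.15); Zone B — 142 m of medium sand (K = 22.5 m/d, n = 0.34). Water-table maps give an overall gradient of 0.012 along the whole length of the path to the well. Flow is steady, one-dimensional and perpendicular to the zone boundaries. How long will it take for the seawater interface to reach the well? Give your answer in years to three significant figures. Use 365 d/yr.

10.8 years

Continuity: the same q passes through each zone, so ΔH = q·Σ(L_j/K_j) — the zones act as resistances in series.
Σ(L/K) = 505/2.11 + 142/22.5 = 239.3 + 6.311 = 245.6 d
K_eq = L_total / Σ(L/K) = 647 / 245.6 = 2.634 m/d
q = K_eq · i = 2.634 × 0.012 = 0.03161 m/d (same in every zone)
Zone A: v = q/n = 0.03161/0.15 = 0.2107 m/d → t_A = 505/0.2107 = 2397 d
Zone B: v = q/n = 0.03161/0.34 = 0.09296 m/d → t_B = 142/0.09296 = 1528 d
Total t = 2397 + 1528 = 3924 d
   = 3924 / 365 = 10.8 yr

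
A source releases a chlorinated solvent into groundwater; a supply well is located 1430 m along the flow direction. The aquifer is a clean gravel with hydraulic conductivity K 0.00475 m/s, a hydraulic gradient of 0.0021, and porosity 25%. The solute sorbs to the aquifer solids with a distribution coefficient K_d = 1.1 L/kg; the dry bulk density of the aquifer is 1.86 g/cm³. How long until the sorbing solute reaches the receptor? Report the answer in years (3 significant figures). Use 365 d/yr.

10.4 years

K = 0.00475 m/s × 86400 s/d = 410.4 m/d
q = Ki = 410.4 × 0.0021 = 0.8618 m/d
Seepage velocity v = q / n = 0.8618 / 0.25 = 3.447 m/d
Retardation R = 1 + ρ_b·K_d/n = 1 + 1.86×1.1/0.25 = 9.184
Contaminant velocity v_c = v/R = 3.447/9.184 = 0.3754 m/d
t = L/v_c = 1430/0.3754 = 3810 d
   = 3810/365 = 10.4 yr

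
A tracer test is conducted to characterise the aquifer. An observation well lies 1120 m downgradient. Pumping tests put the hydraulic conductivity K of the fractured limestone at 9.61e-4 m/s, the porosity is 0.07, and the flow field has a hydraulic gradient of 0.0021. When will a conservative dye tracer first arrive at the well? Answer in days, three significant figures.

450 days

K = 9.61e-4 m/s × 86400 s/d = 83.03 m/d
Darcy flux q = K·i = 83.03 × 0.0021 = 0.1744 m/d
Seepage velocity v = q / n = 0.1744 / 0.07 = 2.491 m/d
t = L / v = 1120 / 2.491 = 449.6 d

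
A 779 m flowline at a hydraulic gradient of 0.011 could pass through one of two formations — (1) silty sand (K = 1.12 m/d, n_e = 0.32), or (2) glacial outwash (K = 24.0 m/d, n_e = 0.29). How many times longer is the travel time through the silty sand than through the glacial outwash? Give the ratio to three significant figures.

23.6

Unit 1 (silty sand): v = 1.12×0.011/0.32 = 0.03850 m/d, t = 779/0.03850 = 20230 d
Unit 2 (glacial outwash): v = 24.0×0.011/0.29 = 0.9103 m/d, t = 779/0.9103 = 855.7 d
t(silty sand) / t(glacial outwash) = 20230/855.7 = 23.6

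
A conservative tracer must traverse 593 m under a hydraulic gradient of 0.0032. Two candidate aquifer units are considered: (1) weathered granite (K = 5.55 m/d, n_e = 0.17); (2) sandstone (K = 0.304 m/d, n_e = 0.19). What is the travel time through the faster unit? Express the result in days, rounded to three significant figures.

Unit 1 (weathered granite): v = 5.55×0.0032/0.17 = 0.1045 m/d, t = 593/0.1045 = 5676 d
Unit 2 (sandstone): v = 0.304×0.0032/0.19 = 0.005120 m/d, t = 593/0.005120 = 115800 d
Faster unit: t = 5680 d

5680 days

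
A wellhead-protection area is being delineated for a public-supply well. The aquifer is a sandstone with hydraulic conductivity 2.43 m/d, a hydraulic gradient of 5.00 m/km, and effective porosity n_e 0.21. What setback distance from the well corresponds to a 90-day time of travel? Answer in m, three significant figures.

Specific discharge q = 2.43 × 0.0050 = 0.01215 m/d
Seepage velocity v = q / n = 0.01215 / 0.21 = 0.05786 m/d
L = v × T = 0.05786 × 90 = 5.207 m

5.21 m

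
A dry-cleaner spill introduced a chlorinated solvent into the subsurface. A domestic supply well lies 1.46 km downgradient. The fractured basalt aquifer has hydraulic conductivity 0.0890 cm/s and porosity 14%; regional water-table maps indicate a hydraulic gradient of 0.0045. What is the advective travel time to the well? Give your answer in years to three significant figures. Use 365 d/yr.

K = 0.0890 cm/s × 864 = 76.90 m/d
Darcy flux q = K·i = 76.90 × 0.0045 = 0.3460 m/d
v = Ki/n = 76.90·0.0045/0.14 = 2.472 m/d
L = 1.46 km = 1460 m
t = L / v = 1460 / 2.472 = 590.7 d
   = 590.7 / 365 = 1.62 yr

1.62 years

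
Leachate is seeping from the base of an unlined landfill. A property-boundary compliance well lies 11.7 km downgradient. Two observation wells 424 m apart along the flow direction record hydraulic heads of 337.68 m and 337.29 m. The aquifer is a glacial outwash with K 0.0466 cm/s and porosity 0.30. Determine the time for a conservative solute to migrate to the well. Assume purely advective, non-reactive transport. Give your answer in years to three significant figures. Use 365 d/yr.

260 years

Hydraulic gradient i = (337.68 − 337.29) / 424 = 0.39 / 424 = 9.198e-4
K = 0.0466 cm/s × 864 = 40.26 m/d
Darcy flux q = K·i = 40.26 × 9.198e-4 = 0.03703 m/d
v_s = q/n_e = 0.03703/0.30 = 0.1234 m/d
L = 11.7 km = 11700 m
t = L / v = 11700 / 0.1234 = 94780 d
   = 94780 / 365 = 260 yr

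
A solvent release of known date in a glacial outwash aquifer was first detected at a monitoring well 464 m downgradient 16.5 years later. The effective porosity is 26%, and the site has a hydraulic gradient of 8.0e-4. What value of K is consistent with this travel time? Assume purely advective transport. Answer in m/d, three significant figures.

t = 16.5 years = 6023 d
v = L / t = 464 / 6023 = 0.07704 m/d
K = v · n / i = 0.07704 × 0.26 / 8.0e-4 = 25.0 m/d

25.0 m/d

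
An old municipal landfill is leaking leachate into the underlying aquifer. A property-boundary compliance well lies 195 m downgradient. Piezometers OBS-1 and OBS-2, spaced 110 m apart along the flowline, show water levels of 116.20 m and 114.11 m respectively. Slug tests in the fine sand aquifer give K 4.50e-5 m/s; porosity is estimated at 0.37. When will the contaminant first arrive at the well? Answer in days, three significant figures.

977 days

Hydraulic gradient i = (116.20 − 114.11) / 110 = 2.09 / 110 = 0.01900
K = 4.50e-5 m/s × 86400 s/d = 3.888 m/d
Darcy flux q = K·i = 3.888 × 0.01900 = 0.07387 m/d
v_s = q/n_e = 0.07387/0.37 = 0.1997 m/d
t = L / v = 195 / 0.1997 = 976.7 d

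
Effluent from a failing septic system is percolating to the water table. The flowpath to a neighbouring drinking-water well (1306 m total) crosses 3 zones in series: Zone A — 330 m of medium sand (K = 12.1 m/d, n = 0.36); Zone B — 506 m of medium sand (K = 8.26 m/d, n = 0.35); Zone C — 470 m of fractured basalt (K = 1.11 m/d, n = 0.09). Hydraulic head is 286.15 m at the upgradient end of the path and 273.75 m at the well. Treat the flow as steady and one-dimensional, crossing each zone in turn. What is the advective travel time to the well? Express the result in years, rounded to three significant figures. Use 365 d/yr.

38.3 years

Total head drop ΔH = 286.15 − 273.75 = 12.40 m
Continuity: the same q passes through each zone, so ΔH = q·Σ(L_j/K_j) — the zones act as resistances in series.
Σ(L/K) = 330/12.1 + 506/8.26 + 470/1.11 = 27.27 + 61.26 + 423.4 = 512.0 d
q = ΔH / Σ(L/K) = 12.40 / 512.0 = 0.02422 m/d (same in every zone)
Zone A: v = q/n = 0.02422/0.36 = 0.06728 m/d → t_A = 330/0.06728 = 4905 d
Zone B: v = q/n = 0.02422/0.35 = 0.06920 m/d → t_B = 506/0.06920 = 7312 d
Zone C: v = q/n = 0.02422/0.09 = 0.2691 m/d → t_C = 470/0.2691 = 1746 d
Total t = 4905 + 7312 + 1746 = 13960 d
   = 13960 / 365 = 38.3 yr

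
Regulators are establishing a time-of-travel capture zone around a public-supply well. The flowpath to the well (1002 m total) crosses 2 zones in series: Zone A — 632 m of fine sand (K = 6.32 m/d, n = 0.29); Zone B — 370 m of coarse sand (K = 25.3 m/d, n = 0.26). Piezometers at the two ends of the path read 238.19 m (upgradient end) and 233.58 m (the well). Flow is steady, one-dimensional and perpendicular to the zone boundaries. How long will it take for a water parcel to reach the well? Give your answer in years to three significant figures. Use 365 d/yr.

Total head drop ΔH = 238.19 − 233.58 = 4.61 m
Steady 1-D flow in series ⇒ the Darcy flux q is identical in every zone and the zone head losses add (resistances L/K in series).
Σ(L/K) = 632/6.32 + 370/25.3 = 100.0 + 14.62 = 114.6 d
q = ΔH / Σ(L/K) = 4.61 / 114.6 = 0.04022 m/d (same in every zone)
Zone A: v = q/n = 0.04022/0.29 = 0.1387 m/d → t_A = 632/0.1387 = 4557 d
Zone B: v = q/n = 0.04022/0.26 = 0.1547 m/d → t_B = 370/0.1547 = 2392 d
Total t = 4557 + 2392 = 6949 d
   = 6949 / 365 = 19.0 yr

19.0 years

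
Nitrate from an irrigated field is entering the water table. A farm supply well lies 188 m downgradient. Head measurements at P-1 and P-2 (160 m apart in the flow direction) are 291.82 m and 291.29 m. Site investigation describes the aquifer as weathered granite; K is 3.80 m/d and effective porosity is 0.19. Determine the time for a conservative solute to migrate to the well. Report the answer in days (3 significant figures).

2840 days

Hydraulic gradient i = (291.82 − 291.29) / 160 = 0.53 / 160 = 0.003313
q = Ki = 3.80 × 0.003313 = 0.01259 m/d
Average linear velocity = 0.01259 / 0.19 = 0.06625 m/d
t = L / v = 188 / 0.06625 = 2838 d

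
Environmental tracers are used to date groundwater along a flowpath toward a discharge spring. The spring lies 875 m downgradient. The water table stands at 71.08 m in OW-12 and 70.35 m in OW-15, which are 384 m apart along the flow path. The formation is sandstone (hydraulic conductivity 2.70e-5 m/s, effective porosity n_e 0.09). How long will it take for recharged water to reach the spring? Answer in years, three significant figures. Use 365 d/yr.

48.7 years

Hydraulic gradient i = (71.08 − 70.35) / 384 = 0.73 / 384 = 0.001901
K = 2.70e-5 m/s × 86400 s/d = 2.333 m/d
q = Ki = 2.333 × 0.001901 = 0.004435 m/d
Seepage velocity v = q / n = 0.004435 / 0.09 = 0.04927 m/d
t = L / v = 875 / 0.04927 = 17760 d
   = 17760 / 365 = 48.7 yr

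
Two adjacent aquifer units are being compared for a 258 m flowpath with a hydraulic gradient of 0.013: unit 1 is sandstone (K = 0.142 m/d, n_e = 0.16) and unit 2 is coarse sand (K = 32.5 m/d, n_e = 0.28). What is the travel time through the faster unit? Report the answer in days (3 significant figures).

171 days

Unit 1 (sandstone): v = 0.142×0.013/0.16 = 0.01154 m/d, t = 258/0.01154 = 22360 d
Unit 2 (coarse sand): v = 32.5×0.013/0.28 = 1.509 m/d, t = 258/1.509 = 171.0 d
Faster unit: t = 171 d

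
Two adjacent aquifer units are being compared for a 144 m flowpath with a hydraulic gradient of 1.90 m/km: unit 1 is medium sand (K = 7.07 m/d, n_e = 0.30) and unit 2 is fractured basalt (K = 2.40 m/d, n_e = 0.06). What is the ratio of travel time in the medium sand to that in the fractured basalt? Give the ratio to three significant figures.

1.70

Unit 1 (medium sand): v = 7.07×0.0019/0.30 = 0.04478 m/d, t = 144/0.04478 = 3216 d
Unit 2 (fractured basalt): v = 2.40×0.0019/0.06 = 0.07600 m/d, t = 144/0.07600 = 1895 d
t(medium sand) / t(fractured basalt) = 3216/1895 = 1.70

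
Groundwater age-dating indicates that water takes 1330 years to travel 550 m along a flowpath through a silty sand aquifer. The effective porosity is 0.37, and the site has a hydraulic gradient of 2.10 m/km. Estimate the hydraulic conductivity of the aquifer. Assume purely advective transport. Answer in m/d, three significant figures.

t = 1330 years = 485500 d
v = L / t = 550 / 485500 = 0.001133 m/d
K = v · n / i = 0.001133 × 0.37 / 0.0021 = 0.200 m/d

0.200 m/d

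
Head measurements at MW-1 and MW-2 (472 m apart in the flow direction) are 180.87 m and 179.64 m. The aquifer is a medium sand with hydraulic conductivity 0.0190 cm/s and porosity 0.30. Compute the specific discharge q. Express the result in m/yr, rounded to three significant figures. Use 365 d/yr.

Hydraulic gradient i = (180.87 − 179.64) / 472 = 1.23 / 472 = 0.002606
K = 0.0190 cm/s × 864 = 16.42 m/d
Specific discharge q = 16.42 × 0.002606 = 0.04278 m/d
   = 0.04278 × 365 = 15.6 m/yr

15.6 m/yr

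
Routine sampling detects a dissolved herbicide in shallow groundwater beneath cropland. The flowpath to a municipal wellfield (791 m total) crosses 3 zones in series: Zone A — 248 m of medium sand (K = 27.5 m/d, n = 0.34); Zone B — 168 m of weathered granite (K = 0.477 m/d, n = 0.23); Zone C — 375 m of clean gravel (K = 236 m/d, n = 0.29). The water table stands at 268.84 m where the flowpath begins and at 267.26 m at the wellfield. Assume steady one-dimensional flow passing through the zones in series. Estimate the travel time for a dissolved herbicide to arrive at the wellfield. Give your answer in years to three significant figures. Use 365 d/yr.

Total head drop ΔH = 268.84 − 267.26 = 1.58 m
Continuity: the same q passes through each zone, so ΔH = q·Σ(L_j/K_j) — the zones act as resistances in series.
Σ(L/K) = 248/27.5 + 168/0.477 + 375/236 = 9.018 + 352.2 + 1.589 = 362.8 d
q = ΔH / Σ(L/K) = 1.58 / 362.8 = 0.004355 m/d (same in every zone)
Zone A: v = q/n = 0.004355/0.34 = 0.01281 m/d → t_A = 248/0.01281 = 19360 d
Zone B: v = q/n = 0.004355/0.23 = 0.01893 m/d → t_B = 168/0.01893 = 8873 d
Zone C: v = q/n = 0.004355/0.29 = 0.01502 m/d → t_C = 375/0.01502 = 24970 d
Total t = 19360 + 8873 + 24970 = 53210 d
   = 53210 / 365 = 146 yr

146 years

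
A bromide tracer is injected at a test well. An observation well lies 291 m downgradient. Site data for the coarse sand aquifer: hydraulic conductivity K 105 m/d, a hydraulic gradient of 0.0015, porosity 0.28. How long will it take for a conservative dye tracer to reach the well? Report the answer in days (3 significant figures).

517 days

q = Ki = 105 × 0.0015 = 0.1575 m/d
Average linear velocity = 0.1575 / 0.28 = 0.5625 m/d
t = L / v = 291 / 0.5625 = 517.3 d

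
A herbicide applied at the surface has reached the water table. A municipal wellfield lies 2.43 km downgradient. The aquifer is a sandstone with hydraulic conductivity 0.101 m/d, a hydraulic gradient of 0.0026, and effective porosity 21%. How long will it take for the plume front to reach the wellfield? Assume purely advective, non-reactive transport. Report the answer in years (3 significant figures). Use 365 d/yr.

q = Ki = 0.101 × 0.0026 = 2.626e-4 m/d
Average linear velocity = 2.626e-4 / 0.21 = 0.001250 m/d
L = 2.43 km = 2430 m
t = L / v = 2430 / 0.001250 = 1.943e6 d
   = 1.943e6 / 365 = 5320 yr

5320 years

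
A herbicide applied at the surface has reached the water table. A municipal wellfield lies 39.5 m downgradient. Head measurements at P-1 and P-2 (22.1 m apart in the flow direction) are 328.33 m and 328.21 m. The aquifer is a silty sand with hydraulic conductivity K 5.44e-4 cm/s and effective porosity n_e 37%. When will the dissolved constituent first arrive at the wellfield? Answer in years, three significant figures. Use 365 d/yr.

15.7 years

Hydraulic gradient i = (328.33 − 328.21) / 22.1 = 0.12 / 22.1 = 0.005430
K = 5.44e-4 cm/s × 864 = 0.4700 m/d
Specific discharge q = 0.4700 × 0.005430 = 0.002552 m/d
v = Ki/n = 0.4700·0.005430/0.37 = 0.006898 m/d
t = L / v = 39.5 / 0.006898 = 5727 d
   = 5727 / 365 = 15.7 yr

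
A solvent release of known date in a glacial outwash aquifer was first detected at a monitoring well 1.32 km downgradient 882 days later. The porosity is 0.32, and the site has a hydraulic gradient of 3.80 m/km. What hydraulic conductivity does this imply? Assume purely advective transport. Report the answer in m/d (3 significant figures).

126 m/d

L = 1.32 km = 1320 m
v = L / t = 1320 / 882 = 1.497 m/d
K = v · n / i = 1.497 × 0.32 / 0.0038 = 126 m/d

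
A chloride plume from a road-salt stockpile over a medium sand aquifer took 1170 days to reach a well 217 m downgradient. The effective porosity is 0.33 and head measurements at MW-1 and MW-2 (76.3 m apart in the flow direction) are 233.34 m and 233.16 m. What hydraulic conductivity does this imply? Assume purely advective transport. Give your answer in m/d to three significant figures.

25.9 m/d

Hydraulic gradient i = (233.34 − 233.16) / 76.3 = 0.18 / 76.3 = 0.002359
v = L / t = 217 / 1170 = 0.1855 m/d
K = v · n / i = 0.1855 × 0.33 / 0.002359 = 25.9 m/d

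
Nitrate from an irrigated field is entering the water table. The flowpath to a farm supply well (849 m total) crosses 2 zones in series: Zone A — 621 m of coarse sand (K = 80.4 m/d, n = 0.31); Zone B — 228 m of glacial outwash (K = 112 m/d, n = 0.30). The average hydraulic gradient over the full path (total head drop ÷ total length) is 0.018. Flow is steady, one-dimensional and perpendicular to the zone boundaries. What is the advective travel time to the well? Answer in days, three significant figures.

Steady 1-D flow in series ⇒ the Darcy flux q is identical in every zone and the zone head losses add (resistances L/K in series).
Σ(L/K) = 621/80.4 + 228/112 = 7.724 + 2.036 = 9.760 d
K_eq = L_total / Σ(L/K) = 849 / 9.760 = 86.99 m/d
q = K_eq · i = 86.99 × 0.018 = 1.566 m/d (same in every zone)
Zone A: v = q/n = 1.566/0.31 = 5.051 m/d → t_A = 621/5.051 = 122.9 d
Zone B: v = q/n = 1.566/0.30 = 5.219 m/d → t_B = 228/5.219 = 43.68 d
Total t = 122.9 + 43.68 = 166.6 d

167 days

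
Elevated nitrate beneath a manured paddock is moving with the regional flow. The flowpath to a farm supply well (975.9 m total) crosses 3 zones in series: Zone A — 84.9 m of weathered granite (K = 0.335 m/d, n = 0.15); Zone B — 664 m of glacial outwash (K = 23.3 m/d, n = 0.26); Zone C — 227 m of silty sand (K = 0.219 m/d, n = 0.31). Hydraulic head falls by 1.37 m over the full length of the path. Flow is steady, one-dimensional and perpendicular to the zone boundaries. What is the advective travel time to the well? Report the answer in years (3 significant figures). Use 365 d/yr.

674 years

Continuity: the same q passes through each zone, so ΔH = q·Σ(L_j/K_j) — the zones act as resistances in series.
Σ(L/K) = 84.9/0.335 + 664/23.3 + 227/0.219 = 253.4 + 28.50 + 1037 = 1318 d
q = ΔH / Σ(L/K) = 1.37 / 1318 = 0.001039 m/d (same in every zone)
Zone A: v = q/n = 0.001039/0.15 = 0.006927 m/d → t_A = 84.9/0.006927 = 12260 d
Zone B: v = q/n = 0.001039/0.26 = 0.003997 m/d → t_B = 664/0.003997 = 166100 d
Zone C: v = q/n = 0.001039/0.31 = 0.003352 m/d → t_C = 227/0.003352 = 67720 d
Total t = 12260 + 166100 + 67720 = 246100 d
   = 246100 / 365 = 674 yr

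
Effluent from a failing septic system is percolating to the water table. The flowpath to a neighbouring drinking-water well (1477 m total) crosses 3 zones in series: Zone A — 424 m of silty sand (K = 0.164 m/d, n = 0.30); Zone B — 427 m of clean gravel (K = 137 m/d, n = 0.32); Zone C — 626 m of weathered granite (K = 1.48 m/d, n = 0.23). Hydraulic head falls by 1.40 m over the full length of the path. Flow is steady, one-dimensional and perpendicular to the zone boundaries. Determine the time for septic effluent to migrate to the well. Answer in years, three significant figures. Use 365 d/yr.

2400 years

Steady 1-D flow in series ⇒ the Darcy flux q is identical in every zone and the zone head losses add (resistances L/K in series).
Σ(L/K) = 424/0.164 + 427/137 + 626/1.48 = 2585 + 3.117 + 423.0 = 3011 d
q = ΔH / Σ(L/K) = 1.40 / 3011 = 4.649e-4 m/d (same in every zone)
Zone A: v = q/n = 4.649e-4/0.30 = 0.001550 m/d → t_A = 424/0.001550 = 273600 d
Zone B: v = q/n = 4.649e-4/0.32 = 0.001453 m/d → t_B = 427/0.001453 = 293900 d
Zone C: v = q/n = 4.649e-4/0.23 = 0.002021 m/d → t_C = 626/0.002021 = 309700 d
Total t = 273600 + 293900 + 309700 = 877200 d
   = 877200 / 365 = 2400 yr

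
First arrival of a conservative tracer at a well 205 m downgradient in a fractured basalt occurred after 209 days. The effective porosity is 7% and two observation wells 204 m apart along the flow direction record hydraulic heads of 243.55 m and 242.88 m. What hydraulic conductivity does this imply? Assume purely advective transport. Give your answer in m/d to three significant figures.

Hydraulic gradient i = (243.55 − 242.88) / 204 = 0.67 / 204 = 0.003284
v = L / t = 205 / 209 = 0.9809 m/d
K = v · n / i = 0.9809 × 0.07 / 0.003284 = 20.9 m/d

20.9 m/d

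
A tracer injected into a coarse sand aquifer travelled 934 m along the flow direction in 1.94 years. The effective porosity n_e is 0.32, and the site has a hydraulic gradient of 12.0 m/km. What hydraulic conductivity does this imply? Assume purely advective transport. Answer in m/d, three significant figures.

35.2 m/d

t = 1.94 years = 708.1 d
v = L / t = 934 / 708.1 = 1.319 m/d
K = v · n / i = 1.319 × 0.32 / 0.012 = 35.2 m/d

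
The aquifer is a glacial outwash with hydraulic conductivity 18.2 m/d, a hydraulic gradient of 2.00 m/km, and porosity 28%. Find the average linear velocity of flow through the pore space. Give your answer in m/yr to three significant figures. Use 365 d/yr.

q = Ki = 18.2 × 0.0020 = 0.03640 m/d
Seepage velocity v = q / n = 0.03640 / 0.28 = 0.1300 m/d
   = 0.1300 × 365 = 47.5 m/yr

47.5 m/yr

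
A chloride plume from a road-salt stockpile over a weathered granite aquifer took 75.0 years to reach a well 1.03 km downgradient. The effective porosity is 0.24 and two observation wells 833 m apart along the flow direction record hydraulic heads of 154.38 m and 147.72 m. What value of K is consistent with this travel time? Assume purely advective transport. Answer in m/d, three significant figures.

Hydraulic gradient i = (154.38 − 147.72) / 833 = 6.66 / 833 = 0.007995
t = 75.0 years = 27380 d
L = 1.03 km = 1030 m
v = L / t = 1030 / 27380 = 0.03763 m/d
K = v · n / i = 0.03763 × 0.24 / 0.007995 = 1.13 m/d

1.13 m/d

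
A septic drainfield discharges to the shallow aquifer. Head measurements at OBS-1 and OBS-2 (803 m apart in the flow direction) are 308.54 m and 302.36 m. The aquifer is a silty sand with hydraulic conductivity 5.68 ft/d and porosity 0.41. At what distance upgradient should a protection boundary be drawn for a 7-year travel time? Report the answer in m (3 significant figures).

83.0 m

Hydraulic gradient i = (308.54 − 302.36) / 803 = 6.18 / 803 = 0.007696
K = 5.68 ft/d × 0.3048 = 1.731 m/d
Darcy flux q = K·i = 1.731 × 0.007696 = 0.01332 m/d
Seepage velocity v = q / n = 0.01332 / 0.41 = 0.03250 m/d
T = 7 yr × 365 = 2555 d
L = v × T = 0.03250 × 2555 = 83.03 m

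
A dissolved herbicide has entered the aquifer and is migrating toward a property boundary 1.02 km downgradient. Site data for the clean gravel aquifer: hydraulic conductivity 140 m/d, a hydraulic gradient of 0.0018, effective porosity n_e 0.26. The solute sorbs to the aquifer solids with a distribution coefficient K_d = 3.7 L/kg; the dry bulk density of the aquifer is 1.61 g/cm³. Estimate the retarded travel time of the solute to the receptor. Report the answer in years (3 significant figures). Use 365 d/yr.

68.9 years

q = Ki = 140 × 0.0018 = 0.2520 m/d
v_s = q/n_e = 0.2520/0.26 = 0.9692 m/d
Retardation R = 1 + ρ_b·K_d/n = 1 + 1.61×3.7/0.26 = 23.91
Contaminant velocity v_c = v/R = 0.9692/23.91 = 0.04053 m/d
L = 1.02 km = 1020 m
t = L/v_c = 1020/0.04053 = 25160 d
   = 25160/365 = 68.9 yr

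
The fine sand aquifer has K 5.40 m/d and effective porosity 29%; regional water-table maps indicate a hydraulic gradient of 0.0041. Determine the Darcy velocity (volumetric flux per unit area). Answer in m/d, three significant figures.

0.0221 m/d

Specific discharge q = 5.40 × 0.0041 = 0.02214 m/d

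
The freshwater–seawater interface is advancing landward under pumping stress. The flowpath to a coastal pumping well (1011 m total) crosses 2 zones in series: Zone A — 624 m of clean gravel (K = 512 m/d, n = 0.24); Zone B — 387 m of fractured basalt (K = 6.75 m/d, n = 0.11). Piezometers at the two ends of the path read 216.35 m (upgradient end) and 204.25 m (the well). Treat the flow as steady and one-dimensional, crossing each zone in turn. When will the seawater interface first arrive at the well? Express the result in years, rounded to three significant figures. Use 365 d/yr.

2.55 years

Total head drop ΔH = 216.35 − 204.25 = 12.10 m
Continuity: the same q passes through each zone, so ΔH = q·Σ(L_j/K_j) — the zones act as resistances in series.
Σ(L/K) = 624/512 + 387/6.75 = 1.219 + 57.33 = 58.55 d
q = ΔH / Σ(L/K) = 12.10 / 58.55 = 0.2067 m/d (same in every zone)
Zone A: v = q/n = 0.2067/0.24 = 0.8611 m/d → t_A = 624/0.8611 = 724.7 d
Zone B: v = q/n = 0.2067/0.11 = 1.879 m/d → t_B = 387/1.879 = 206.0 d
Total t = 724.7 + 206.0 = 930.7 d
   = 930.7 / 365 = 2.55 yr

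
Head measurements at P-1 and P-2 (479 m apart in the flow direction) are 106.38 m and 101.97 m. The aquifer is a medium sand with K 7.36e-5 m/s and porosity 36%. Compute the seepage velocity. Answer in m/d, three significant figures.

0.163 m/d

Hydraulic gradient i = (106.38 − 101.97) / 479 = 4.41 / 479 = 0.009207
K = 7.36e-5 m/s × 86400 s/d = 6.359 m/d
Darcy flux q = K·i = 6.359 × 0.009207 = 0.05855 m/d
Seepage velocity v = q / n = 0.05855 / 0.36 = 0.1626 m/d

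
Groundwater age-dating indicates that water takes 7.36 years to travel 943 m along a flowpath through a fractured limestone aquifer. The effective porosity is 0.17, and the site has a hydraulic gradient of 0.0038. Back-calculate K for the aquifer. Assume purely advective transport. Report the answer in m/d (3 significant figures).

15.7 m/d

t = 7.36 years = 2686 d
v = L / t = 943 / 2686 = 0.3510 m/d
K = v · n / i = 0.3510 × 0.17 / 0.0038 = 15.7 m/d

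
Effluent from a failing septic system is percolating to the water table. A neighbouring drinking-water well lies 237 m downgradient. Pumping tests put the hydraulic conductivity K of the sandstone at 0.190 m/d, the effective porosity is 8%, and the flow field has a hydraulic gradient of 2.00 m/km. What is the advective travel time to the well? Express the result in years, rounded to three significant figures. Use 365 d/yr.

137 years

q = Ki = 0.190 × 0.0020 = 3.800e-4 m/d
v = Ki/n = 0.190·0.0020/0.08 = 0.004750 m/d
t = L / v = 237 / 0.004750 = 49890 d
   = 49890 / 365 = 137 yr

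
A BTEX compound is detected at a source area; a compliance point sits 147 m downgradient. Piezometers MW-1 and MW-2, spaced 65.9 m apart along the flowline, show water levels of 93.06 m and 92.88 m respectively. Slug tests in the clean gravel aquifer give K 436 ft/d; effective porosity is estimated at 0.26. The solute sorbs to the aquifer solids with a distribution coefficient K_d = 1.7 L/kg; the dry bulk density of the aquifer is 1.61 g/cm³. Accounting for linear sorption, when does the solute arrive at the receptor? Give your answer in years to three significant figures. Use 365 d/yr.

3.33 years

Hydraulic gradient i = (93.06 − 92.88) / 65.9 = 0.18 / 65.9 = 0.002731
K = 436 ft/d × 0.3048 = 132.9 m/d
Darcy flux q = K·i = 132.9 × 0.002731 = 0.3630 m/d
Average linear velocity = 0.3630 / 0.26 = 1.396 m/d
Retardation R = 1 + ρ_b·K_d/n = 1 + 1.61×1.7/0.26 = 11.53
Contaminant velocity v_c = v/R = 1.396/11.53 = 0.1211 m/d
t = L/v_c = 147/0.1211 = 1214 d
   = 1214/365 = 3.33 yr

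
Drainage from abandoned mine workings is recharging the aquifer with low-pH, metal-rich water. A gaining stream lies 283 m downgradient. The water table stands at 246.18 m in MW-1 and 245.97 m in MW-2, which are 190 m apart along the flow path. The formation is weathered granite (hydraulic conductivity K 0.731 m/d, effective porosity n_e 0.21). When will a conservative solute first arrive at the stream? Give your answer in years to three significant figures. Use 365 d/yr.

202 years

Hydraulic gradient i = (246.18 − 245.97) / 190 = 0.21 / 190 = 0.001105
q = Ki = 0.731 × 0.001105 = 8.079e-4 m/d
v = Ki/n = 0.731·0.001105/0.21 = 0.003847 m/d
t = L / v = 283 / 0.003847 = 73560 d
   = 73560 / 365 = 202 yr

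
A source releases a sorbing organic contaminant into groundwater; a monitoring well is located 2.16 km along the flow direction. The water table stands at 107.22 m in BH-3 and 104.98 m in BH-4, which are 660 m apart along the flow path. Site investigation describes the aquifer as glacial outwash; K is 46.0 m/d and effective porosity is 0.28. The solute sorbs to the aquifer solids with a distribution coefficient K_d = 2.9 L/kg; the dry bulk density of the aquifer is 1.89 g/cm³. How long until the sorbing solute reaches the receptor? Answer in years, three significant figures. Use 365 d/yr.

Hydraulic gradient i = (107.22 − 104.98) / 660 = 2.24 / 660 = 0.003394
Specific discharge q = 46.0 × 0.003394 = 0.1561 m/d
Seepage velocity v = q / n = 0.1561 / 0.28 = 0.5576 m/d
Retardation R = 1 + ρ_b·K_d/n = 1 + 1.89×2.9/0.28 = 20.58
Contaminant velocity v_c = v/R = 0.5576/20.58 = 0.02710 m/d
L = 2.16 km = 2160 m
t = L/v_c = 2160/0.02710 = 79710 d
   = 79710/365 = 218 yr

218 years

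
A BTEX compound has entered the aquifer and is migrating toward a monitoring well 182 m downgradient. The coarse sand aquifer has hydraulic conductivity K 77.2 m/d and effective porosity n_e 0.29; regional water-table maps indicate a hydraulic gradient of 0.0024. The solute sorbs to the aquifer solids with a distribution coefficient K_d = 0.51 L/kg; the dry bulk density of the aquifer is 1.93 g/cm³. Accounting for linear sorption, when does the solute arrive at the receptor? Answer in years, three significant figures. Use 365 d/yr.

Specific discharge q = 77.2 × 0.0024 = 0.1853 m/d
v = Ki/n = 77.2·0.0024/0.29 = 0.6389 m/d
Retardation R = 1 + ρ_b·K_d/n = 1 + 1.93×0.51/0.29 = 4.394
Contaminant velocity v_c = v/R = 0.6389/4.394 = 0.1454 m/d
t = L/v_c = 182/0.1454 = 1252 d
   = 1252/365 = 3.43 yr

3.43 years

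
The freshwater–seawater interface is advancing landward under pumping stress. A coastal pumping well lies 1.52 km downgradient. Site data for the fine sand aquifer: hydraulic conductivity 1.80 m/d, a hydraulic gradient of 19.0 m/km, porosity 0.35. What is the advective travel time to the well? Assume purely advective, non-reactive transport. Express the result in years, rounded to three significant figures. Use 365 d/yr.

q = Ki = 1.80 × 0.019 = 0.03420 m/d
Average linear velocity = 0.03420 / 0.35 = 0.09771 m/d
L = 1.52 km = 1520 m
t = L / v = 1520 / 0.09771 = 15560 d
   = 15560 / 365 = 42.6 yr

42.6 years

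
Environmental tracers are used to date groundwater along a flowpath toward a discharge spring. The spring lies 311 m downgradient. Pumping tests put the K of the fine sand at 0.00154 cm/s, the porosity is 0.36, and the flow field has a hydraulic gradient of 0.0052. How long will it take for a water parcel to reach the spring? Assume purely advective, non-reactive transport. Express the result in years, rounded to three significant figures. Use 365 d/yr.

K = 0.00154 cm/s × 864 = 1.331 m/d
q = Ki = 1.331 × 0.0052 = 0.006919 m/d
v = Ki/n = 1.331·0.0052/0.36 = 0.01922 m/d
t = L / v = 311 / 0.01922 = 16180 d
   = 16180 / 365 = 44.3 yr

44.3 years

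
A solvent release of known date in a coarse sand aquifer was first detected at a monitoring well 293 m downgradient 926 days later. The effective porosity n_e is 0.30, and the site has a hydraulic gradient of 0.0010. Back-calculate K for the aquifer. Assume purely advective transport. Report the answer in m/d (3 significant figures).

v = L / t = 293 / 926 = 0.3164 m/d
K = v · n / i = 0.3164 × 0.30 / 0.0010 = 94.9 m/d

94.9 m/d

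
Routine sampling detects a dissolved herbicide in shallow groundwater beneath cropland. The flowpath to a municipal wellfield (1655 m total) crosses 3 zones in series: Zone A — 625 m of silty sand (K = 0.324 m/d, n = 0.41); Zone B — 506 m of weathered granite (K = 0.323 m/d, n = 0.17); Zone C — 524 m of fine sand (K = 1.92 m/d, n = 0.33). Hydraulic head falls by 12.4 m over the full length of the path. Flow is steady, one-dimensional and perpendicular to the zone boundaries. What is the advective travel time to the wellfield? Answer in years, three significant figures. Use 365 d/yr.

Steady 1-D flow in series ⇒ the Darcy flux q is identical in every zone and the zone head losses add (resistances L/K in series).
Σ(L/K) = 625/0.324 + 506/0.323 + 524/1.92 = 1929 + 1567 + 272.9 = 3768 d
q = ΔH / Σ(L/K) = 12.4 / 3768 = 0.003290 m/d (same in every zone)
Zone A: v = q/n = 0.003290/0.41 = 0.008025 m/d → t_A = 625/0.008025 = 77880 d
Zone B: v = q/n = 0.003290/0.17 = 0.01936 m/d → t_B = 506/0.01936 = 26140 d
Zone C: v = q/n = 0.003290/0.33 = 0.009971 m/d → t_C = 524/0.009971 = 52550 d
Total t = 77880 + 26140 + 52550 = 156600 d
   = 156600 / 365 = 429 yr

429 years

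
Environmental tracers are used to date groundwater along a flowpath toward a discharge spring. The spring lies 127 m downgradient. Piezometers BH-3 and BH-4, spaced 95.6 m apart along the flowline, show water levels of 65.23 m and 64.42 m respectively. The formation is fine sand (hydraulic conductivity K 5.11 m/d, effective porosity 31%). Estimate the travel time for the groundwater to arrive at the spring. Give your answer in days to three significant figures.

909 days

Hydraulic gradient i = (65.23 − 64.42) / 95.6 = 0.81 / 95.6 = 0.008473
Specific discharge q = 5.11 × 0.008473 = 0.04330 m/d
Average linear velocity = 0.04330 / 0.31 = 0.1397 m/d
t = L / v = 127 / 0.1397 = 909.3 d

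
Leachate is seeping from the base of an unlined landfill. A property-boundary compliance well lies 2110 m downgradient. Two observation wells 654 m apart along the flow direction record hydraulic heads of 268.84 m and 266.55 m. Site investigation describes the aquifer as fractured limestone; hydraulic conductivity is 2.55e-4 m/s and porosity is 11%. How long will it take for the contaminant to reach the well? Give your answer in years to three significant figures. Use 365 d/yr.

8.24 years

Hydraulic gradient i = (268.84 − 266.55) / 654 = 2.29 / 654 = 0.003502
K = 2.55e-4 m/s × 86400 s/d = 22.03 m/d
Darcy flux q = K·i = 22.03 × 0.003502 = 0.07715 m/d
Average linear velocity = 0.07715 / 0.11 = 0.7013 m/d
t = L / v = 2110 / 0.7013 = 3009 d
   = 3009 / 365 = 8.24 yr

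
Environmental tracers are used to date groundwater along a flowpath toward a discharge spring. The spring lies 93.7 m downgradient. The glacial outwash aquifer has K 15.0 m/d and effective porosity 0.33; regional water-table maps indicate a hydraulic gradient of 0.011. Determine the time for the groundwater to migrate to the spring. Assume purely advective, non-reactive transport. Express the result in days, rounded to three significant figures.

q = Ki = 15.0 × 0.011 = 0.1650 m/d
v_s = q/n_e = 0.1650/0.33 = 0.5000 m/d
t = L / v = 93.7 / 0.5000 = 187.4 d

187 days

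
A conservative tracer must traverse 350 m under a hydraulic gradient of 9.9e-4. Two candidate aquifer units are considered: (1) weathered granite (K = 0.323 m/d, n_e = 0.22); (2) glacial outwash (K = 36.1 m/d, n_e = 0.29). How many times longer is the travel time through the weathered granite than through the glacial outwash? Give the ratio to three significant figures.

Unit 1 (weathered granite): v = 0.323×9.9e-4/0.22 = 0.001454 m/d, t = 350/0.001454 = 240800 d
Unit 2 (glacial outwash): v = 36.1×9.9e-4/0.29 = 0.1232 m/d, t = 350/0.1232 = 2840 d
t(weathered granite) / t(glacial outwash) = 240800/2840 = 84.8

84.8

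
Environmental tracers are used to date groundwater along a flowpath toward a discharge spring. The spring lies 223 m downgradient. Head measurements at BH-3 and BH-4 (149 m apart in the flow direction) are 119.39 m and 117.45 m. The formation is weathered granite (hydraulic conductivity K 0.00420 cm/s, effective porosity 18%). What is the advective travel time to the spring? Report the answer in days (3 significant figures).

Hydraulic gradient i = (119.39 − 117.45) / 149 = 1.94 / 149 = 0.01302
K = 0.00420 cm/s × 864 = 3.629 m/d
Darcy flux q = K·i = 3.629 × 0.01302 = 0.04725 m/d
Seepage velocity v = q / n = 0.04725 / 0.18 = 0.2625 m/d
t = L / v = 223 / 0.2625 = 849.6 d

850 days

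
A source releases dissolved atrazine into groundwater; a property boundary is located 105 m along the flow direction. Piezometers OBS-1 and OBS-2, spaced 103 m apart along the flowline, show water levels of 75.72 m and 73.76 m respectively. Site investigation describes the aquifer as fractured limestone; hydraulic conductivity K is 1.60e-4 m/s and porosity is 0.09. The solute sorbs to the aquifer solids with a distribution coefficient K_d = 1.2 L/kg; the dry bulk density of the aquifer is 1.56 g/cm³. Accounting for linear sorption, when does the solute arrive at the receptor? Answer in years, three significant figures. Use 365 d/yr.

2.15 years

Hydraulic gradient i = (75.72 − 73.76) / 103 = 1.96 / 103 = 0.01903
K = 1.60e-4 m/s × 86400 s/d = 13.82 m/d
Specific discharge q = 13.82 × 0.01903 = 0.2631 m/d
Average linear velocity = 0.2631 / 0.09 = 2.923 m/d
Retardation R = 1 + ρ_b·K_d/n = 1 + 1.56×1.2/0.09 = 21.80
Contaminant velocity v_c = v/R = 2.923/21.80 = 0.1341 m/d
t = L/v_c = 105/0.1341 = 783.1 d
   = 783.1/365 = 2.15 yr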